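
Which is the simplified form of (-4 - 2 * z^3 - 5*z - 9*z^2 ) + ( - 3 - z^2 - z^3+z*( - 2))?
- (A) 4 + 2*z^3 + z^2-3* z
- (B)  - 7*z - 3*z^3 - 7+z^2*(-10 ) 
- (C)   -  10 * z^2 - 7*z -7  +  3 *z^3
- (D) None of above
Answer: B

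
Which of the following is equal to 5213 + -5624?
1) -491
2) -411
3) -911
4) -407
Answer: 2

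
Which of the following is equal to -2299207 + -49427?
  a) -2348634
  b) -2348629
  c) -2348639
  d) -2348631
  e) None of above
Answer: a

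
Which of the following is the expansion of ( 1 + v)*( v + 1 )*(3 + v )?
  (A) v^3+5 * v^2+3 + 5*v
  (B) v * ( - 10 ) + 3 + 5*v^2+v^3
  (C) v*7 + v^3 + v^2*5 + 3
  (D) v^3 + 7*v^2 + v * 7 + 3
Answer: C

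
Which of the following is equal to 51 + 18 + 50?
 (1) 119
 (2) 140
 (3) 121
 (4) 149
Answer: 1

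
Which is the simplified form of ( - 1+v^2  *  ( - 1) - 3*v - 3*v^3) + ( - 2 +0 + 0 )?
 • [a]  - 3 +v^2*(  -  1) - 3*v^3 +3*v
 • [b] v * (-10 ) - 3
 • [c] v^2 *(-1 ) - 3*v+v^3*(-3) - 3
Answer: c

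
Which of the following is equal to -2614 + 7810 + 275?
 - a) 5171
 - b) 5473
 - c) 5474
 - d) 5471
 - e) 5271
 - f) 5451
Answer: d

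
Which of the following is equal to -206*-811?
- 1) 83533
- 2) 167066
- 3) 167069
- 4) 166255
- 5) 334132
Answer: 2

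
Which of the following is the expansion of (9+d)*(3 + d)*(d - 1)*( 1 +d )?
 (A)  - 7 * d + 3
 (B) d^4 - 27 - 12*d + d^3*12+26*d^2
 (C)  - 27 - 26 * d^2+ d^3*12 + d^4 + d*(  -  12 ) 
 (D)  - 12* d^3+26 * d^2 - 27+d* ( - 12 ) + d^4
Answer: B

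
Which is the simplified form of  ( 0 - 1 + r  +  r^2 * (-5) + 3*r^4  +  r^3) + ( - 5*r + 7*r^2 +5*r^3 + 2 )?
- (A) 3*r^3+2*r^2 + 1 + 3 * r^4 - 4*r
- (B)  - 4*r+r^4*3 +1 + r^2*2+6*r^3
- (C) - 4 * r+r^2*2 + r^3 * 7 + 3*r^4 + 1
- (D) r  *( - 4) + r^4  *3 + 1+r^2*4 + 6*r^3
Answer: B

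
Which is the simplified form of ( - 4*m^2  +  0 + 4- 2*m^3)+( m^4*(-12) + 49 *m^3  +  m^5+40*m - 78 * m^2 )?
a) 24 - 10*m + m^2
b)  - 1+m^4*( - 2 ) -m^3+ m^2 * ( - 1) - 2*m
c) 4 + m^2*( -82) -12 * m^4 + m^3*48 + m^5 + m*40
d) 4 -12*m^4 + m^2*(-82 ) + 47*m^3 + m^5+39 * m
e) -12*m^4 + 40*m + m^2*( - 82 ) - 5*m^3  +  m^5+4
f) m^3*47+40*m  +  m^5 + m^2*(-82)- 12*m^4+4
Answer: f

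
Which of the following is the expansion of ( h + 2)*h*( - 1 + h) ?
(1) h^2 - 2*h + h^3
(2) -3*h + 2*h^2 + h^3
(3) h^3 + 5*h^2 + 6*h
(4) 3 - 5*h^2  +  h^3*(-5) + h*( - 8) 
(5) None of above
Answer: 1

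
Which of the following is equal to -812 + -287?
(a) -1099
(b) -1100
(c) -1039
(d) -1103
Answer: a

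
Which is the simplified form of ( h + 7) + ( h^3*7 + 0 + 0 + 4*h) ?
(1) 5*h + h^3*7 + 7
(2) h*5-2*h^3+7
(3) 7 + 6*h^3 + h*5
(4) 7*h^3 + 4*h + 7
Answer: 1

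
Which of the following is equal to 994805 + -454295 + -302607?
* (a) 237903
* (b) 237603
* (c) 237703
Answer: a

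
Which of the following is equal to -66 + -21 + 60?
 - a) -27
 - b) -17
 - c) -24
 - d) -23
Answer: a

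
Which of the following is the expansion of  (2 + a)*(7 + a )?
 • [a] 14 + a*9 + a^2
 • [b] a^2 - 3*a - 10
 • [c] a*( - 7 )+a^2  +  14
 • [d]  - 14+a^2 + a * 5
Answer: a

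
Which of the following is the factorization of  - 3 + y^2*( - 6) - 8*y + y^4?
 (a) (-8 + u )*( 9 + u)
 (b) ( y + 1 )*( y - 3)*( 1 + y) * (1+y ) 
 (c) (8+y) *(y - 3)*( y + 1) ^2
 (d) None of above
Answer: b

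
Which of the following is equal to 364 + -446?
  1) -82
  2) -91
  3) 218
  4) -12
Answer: 1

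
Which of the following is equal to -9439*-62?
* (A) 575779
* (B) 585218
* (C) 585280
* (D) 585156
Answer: B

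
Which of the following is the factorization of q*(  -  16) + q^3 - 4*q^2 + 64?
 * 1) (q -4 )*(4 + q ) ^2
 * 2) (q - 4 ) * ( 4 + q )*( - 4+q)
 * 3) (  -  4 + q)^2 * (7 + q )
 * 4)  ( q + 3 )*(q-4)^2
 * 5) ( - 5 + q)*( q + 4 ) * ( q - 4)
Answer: 2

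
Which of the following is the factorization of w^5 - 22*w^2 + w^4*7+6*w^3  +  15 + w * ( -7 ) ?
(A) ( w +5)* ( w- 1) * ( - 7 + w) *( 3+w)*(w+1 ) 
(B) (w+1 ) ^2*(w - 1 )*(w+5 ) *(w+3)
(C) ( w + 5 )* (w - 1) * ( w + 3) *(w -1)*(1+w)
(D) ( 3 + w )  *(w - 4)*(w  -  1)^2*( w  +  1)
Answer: C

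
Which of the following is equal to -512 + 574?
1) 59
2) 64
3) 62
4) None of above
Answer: 3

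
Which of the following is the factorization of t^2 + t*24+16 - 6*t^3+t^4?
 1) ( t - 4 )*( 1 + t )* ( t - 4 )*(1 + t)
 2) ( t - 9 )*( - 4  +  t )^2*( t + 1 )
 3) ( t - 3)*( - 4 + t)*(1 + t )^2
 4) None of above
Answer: 1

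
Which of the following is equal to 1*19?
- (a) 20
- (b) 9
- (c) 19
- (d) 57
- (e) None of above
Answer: c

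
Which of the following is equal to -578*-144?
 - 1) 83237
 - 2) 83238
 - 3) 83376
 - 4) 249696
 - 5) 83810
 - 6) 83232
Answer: 6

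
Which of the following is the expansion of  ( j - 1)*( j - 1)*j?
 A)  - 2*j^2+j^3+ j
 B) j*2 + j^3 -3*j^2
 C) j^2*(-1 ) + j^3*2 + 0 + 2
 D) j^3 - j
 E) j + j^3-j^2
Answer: A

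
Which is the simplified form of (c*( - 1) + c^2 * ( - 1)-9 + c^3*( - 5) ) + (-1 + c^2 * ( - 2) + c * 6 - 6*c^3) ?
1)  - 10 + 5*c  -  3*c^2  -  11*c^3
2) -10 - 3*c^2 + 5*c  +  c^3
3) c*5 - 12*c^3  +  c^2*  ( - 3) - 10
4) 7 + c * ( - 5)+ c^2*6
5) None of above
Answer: 1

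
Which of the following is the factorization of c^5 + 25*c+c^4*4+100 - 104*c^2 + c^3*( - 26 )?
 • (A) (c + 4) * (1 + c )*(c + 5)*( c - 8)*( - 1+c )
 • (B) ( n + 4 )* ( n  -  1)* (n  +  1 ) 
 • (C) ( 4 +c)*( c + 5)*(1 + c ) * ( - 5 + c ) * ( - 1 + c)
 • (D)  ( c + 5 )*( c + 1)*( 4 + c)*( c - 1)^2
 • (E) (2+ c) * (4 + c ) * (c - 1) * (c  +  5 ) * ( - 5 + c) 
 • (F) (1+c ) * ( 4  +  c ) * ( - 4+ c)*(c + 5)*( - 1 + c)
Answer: C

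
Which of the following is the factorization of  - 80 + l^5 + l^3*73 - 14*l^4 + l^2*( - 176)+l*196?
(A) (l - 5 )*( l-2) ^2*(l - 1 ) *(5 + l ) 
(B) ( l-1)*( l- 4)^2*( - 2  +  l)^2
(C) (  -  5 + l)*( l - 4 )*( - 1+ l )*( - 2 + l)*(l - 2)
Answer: C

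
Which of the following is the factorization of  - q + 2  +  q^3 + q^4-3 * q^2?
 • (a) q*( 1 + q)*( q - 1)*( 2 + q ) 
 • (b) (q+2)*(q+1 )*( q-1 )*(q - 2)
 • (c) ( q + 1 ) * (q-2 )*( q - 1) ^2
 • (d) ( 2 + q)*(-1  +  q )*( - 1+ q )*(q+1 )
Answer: d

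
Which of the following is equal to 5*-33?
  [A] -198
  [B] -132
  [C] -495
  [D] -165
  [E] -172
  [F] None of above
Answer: D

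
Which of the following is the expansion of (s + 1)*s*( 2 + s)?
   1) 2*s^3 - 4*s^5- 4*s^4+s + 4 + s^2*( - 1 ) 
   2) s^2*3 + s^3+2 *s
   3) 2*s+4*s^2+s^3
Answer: 2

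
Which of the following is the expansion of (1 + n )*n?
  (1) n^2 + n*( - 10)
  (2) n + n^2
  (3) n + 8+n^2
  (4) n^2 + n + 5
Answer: 2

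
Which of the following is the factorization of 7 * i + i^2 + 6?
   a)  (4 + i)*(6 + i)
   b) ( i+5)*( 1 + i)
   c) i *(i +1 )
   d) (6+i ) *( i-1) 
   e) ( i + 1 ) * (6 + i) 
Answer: e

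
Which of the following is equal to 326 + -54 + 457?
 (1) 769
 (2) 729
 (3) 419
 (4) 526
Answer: 2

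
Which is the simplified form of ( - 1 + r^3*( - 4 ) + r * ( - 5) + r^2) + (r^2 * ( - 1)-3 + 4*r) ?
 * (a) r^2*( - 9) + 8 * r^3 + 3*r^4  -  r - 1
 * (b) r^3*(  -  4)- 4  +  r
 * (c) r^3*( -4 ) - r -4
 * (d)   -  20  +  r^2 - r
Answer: c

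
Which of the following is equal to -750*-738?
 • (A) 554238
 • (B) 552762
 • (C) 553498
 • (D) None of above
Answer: D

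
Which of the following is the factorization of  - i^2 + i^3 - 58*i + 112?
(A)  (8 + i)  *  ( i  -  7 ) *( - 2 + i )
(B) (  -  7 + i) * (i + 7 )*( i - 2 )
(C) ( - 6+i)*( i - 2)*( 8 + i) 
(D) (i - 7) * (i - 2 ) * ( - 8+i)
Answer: A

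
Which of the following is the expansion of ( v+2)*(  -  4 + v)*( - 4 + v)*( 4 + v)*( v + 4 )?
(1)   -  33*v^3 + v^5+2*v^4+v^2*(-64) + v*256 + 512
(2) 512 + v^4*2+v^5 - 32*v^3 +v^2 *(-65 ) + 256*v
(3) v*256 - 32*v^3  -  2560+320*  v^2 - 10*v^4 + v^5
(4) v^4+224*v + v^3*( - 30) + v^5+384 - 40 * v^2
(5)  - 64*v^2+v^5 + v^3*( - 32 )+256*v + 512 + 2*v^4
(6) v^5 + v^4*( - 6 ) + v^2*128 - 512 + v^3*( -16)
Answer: 5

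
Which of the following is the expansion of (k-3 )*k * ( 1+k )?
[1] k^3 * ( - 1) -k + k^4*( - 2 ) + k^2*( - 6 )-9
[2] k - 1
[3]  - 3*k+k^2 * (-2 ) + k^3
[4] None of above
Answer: 3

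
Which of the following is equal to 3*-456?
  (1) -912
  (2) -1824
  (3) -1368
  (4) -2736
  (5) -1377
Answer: 3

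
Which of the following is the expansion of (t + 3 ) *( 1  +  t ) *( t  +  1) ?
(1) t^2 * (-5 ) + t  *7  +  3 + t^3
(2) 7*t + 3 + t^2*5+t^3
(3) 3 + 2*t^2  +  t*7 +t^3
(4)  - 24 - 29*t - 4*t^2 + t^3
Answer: 2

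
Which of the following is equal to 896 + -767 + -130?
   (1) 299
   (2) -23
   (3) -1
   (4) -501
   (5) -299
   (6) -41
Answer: 3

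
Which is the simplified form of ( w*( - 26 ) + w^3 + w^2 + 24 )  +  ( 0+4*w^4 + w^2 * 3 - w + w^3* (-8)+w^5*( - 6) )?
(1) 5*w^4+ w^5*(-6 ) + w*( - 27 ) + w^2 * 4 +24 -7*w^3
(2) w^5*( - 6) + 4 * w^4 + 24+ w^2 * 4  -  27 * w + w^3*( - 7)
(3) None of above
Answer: 2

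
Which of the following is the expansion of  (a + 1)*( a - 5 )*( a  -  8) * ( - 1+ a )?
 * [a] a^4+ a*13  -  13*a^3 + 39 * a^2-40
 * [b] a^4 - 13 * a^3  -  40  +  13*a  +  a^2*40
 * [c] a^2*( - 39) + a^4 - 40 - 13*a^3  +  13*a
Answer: a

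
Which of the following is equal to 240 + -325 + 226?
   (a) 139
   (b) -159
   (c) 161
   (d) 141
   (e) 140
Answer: d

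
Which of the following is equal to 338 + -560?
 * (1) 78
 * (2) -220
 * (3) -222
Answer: 3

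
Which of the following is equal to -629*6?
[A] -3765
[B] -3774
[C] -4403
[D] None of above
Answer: B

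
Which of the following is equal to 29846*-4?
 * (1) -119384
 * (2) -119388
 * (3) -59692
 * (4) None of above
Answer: 1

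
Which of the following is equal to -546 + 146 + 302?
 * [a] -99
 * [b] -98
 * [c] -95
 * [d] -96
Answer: b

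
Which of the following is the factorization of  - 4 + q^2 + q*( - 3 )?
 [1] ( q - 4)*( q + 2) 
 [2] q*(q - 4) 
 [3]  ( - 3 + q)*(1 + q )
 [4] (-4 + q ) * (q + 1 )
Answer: 4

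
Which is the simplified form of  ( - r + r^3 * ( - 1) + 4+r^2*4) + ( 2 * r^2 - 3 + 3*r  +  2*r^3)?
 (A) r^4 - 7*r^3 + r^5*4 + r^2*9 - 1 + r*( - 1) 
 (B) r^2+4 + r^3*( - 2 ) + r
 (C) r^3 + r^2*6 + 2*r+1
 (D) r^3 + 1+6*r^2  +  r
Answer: C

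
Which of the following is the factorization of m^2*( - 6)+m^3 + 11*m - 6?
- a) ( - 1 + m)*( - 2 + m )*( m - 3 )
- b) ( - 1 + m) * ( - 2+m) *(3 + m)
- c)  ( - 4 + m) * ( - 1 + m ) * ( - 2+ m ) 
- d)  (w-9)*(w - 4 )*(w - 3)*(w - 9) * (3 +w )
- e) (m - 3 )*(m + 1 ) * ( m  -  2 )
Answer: a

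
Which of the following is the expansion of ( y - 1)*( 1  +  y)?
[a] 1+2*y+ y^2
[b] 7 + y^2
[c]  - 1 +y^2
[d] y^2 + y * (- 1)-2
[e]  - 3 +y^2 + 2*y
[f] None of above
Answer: c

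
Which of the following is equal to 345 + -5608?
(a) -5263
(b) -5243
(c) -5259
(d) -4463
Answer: a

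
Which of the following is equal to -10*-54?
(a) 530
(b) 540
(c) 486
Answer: b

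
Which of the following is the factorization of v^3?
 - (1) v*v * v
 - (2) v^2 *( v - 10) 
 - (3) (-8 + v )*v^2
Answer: 1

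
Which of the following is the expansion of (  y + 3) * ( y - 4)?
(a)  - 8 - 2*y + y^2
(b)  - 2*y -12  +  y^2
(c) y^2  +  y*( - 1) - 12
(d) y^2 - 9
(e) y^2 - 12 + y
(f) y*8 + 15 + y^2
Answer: c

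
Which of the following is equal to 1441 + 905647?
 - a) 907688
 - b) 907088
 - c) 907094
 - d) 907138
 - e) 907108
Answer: b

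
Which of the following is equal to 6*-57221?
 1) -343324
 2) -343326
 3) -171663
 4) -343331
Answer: 2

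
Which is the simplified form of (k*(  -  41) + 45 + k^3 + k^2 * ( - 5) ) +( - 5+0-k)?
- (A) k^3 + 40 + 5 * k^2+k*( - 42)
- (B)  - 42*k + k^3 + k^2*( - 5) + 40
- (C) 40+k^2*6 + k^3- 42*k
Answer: B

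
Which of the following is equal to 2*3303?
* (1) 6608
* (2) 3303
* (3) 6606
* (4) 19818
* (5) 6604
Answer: 3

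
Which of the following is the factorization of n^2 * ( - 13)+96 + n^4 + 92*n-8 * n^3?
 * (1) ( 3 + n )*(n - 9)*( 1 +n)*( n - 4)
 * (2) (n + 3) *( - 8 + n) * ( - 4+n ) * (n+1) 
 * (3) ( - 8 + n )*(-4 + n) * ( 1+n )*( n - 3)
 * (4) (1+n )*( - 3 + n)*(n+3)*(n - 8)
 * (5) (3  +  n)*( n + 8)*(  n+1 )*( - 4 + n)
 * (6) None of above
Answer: 2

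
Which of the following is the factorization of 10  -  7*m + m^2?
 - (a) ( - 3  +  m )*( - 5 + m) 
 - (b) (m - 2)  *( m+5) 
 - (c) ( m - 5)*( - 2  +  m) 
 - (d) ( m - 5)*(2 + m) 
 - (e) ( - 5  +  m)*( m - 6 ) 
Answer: c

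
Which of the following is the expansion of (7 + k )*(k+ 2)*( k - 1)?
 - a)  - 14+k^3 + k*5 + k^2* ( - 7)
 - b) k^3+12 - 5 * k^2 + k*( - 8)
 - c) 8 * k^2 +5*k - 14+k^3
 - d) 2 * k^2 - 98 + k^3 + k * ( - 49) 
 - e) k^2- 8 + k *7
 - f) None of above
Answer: c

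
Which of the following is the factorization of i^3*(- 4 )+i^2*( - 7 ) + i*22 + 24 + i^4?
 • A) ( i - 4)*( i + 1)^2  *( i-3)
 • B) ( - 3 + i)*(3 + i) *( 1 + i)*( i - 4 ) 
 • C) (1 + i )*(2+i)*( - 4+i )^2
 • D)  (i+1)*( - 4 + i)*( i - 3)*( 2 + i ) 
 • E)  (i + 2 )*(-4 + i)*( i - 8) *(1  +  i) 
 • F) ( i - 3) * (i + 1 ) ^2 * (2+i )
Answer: D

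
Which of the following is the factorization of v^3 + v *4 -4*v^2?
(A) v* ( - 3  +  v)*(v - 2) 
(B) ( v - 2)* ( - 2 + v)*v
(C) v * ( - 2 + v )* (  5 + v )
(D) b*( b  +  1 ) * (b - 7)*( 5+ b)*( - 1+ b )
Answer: B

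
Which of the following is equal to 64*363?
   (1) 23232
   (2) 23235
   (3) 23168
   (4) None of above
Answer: 1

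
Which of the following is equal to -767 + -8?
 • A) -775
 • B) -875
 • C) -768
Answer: A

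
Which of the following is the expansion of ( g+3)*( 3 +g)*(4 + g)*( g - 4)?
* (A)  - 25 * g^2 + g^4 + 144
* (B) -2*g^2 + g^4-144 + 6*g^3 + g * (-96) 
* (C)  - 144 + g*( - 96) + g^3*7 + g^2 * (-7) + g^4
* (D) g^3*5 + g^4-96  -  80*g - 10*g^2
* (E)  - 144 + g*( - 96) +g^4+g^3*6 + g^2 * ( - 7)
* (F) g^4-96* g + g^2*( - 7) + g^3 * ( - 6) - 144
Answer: E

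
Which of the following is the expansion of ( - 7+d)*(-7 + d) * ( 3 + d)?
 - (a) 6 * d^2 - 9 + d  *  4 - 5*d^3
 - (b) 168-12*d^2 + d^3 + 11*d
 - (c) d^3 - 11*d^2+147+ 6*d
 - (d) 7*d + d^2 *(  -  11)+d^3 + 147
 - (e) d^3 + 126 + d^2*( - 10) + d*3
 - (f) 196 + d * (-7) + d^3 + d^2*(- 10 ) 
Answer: d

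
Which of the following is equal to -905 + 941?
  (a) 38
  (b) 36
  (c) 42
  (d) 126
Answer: b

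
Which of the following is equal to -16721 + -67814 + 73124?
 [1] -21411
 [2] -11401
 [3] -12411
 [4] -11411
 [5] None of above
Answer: 4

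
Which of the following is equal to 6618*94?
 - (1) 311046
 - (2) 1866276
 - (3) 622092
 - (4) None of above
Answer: 3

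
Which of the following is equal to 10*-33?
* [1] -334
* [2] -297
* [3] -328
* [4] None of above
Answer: 4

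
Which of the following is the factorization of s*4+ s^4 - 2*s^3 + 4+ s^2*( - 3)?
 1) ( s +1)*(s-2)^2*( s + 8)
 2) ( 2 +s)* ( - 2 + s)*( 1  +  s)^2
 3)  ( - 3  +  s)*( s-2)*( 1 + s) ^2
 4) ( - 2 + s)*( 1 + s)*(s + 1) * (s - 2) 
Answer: 4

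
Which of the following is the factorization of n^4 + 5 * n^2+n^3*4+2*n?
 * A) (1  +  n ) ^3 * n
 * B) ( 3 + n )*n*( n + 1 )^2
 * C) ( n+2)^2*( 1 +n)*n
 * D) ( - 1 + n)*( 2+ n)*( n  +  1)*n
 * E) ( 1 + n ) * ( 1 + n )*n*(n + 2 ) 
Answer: E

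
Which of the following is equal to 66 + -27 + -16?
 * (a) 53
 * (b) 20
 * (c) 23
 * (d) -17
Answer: c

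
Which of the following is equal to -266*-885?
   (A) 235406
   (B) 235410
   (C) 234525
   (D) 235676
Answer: B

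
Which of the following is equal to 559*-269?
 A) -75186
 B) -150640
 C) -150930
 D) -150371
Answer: D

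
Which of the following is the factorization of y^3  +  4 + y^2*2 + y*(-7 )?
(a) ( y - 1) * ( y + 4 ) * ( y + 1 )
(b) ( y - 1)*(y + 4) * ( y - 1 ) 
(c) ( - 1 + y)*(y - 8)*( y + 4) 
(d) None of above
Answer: b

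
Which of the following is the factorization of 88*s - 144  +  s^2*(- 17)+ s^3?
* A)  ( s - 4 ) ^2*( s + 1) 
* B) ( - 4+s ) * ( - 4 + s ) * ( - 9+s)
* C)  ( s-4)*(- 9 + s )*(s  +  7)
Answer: B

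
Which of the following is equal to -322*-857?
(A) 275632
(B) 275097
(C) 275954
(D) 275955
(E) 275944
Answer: C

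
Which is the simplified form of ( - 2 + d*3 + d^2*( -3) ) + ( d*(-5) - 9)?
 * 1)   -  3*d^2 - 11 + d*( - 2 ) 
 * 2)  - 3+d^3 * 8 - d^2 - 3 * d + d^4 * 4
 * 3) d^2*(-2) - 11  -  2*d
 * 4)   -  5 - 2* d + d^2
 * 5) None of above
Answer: 1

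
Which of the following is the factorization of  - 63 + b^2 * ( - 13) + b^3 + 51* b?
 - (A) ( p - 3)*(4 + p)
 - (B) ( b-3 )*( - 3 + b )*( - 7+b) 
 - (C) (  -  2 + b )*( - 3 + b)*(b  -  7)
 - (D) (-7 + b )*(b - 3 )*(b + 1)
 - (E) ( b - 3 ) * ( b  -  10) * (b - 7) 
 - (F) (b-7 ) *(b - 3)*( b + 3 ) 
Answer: B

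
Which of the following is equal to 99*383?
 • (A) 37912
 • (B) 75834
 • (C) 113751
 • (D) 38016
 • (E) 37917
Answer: E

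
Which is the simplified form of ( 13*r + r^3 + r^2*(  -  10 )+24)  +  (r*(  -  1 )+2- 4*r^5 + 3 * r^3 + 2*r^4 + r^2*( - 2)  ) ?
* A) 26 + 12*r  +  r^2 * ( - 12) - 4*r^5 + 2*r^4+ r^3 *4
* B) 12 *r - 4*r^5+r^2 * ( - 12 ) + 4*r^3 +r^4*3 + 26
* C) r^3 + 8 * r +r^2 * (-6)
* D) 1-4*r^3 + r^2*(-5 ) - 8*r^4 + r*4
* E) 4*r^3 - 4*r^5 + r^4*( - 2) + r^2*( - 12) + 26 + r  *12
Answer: A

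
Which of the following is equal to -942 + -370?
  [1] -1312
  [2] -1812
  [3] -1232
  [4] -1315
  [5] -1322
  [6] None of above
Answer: 1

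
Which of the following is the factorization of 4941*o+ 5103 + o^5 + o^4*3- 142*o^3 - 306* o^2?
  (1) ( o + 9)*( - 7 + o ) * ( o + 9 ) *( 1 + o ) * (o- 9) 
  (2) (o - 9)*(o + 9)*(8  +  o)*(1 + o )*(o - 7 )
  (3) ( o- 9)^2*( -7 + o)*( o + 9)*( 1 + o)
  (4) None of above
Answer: 1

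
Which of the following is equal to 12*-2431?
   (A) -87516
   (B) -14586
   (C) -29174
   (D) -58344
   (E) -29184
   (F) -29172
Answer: F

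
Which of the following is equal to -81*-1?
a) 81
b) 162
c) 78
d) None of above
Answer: a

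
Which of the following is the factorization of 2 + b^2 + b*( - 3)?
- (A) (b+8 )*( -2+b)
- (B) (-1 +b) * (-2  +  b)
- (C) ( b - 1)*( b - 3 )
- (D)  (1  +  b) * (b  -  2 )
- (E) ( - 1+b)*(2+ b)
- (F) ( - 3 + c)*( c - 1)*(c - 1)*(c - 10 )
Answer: B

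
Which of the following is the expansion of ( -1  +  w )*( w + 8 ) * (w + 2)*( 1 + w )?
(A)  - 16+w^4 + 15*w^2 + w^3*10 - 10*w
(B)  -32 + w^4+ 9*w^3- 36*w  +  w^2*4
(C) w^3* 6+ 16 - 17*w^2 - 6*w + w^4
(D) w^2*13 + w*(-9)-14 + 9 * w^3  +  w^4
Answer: A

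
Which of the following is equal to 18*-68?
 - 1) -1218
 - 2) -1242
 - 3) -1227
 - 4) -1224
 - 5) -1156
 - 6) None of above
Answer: 4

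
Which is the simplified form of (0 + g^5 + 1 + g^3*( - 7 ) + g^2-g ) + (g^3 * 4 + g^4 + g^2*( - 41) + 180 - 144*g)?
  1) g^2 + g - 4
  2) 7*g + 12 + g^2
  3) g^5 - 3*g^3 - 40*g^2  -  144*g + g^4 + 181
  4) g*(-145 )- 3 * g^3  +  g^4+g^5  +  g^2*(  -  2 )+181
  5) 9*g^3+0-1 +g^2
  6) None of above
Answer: 6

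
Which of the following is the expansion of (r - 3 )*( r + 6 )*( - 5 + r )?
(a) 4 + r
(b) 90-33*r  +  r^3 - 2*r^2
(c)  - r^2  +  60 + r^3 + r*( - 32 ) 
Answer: b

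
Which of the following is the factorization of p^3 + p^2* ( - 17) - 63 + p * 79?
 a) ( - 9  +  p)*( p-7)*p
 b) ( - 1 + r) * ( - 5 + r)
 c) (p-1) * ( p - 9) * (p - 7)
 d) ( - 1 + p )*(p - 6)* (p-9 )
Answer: c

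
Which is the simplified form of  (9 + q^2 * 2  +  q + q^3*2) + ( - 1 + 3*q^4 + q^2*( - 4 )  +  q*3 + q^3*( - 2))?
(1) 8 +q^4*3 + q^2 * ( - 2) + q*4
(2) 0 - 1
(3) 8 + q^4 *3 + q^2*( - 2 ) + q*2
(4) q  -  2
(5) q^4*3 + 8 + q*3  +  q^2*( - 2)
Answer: 1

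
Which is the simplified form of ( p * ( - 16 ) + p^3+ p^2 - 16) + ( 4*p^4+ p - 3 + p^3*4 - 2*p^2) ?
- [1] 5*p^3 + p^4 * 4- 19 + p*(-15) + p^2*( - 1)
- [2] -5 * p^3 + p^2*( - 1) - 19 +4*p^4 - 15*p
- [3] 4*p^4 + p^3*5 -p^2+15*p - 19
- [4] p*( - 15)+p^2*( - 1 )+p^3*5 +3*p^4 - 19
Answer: 1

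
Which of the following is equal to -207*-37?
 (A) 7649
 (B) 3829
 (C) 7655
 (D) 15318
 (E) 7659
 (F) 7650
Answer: E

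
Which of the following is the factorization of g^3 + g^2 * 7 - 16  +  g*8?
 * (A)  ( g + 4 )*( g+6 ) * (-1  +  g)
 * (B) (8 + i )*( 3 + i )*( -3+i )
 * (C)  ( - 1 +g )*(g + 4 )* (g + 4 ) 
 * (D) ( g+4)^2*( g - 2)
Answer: C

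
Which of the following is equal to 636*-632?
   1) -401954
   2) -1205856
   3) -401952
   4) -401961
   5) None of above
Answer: 3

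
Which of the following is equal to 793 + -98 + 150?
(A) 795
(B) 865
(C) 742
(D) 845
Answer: D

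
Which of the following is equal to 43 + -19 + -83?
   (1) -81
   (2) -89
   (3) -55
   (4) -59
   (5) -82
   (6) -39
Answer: 4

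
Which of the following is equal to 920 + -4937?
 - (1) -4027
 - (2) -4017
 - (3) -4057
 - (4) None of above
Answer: 2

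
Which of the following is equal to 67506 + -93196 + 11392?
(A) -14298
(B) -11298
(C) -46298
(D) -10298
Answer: A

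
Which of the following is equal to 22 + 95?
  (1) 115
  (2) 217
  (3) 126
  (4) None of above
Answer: 4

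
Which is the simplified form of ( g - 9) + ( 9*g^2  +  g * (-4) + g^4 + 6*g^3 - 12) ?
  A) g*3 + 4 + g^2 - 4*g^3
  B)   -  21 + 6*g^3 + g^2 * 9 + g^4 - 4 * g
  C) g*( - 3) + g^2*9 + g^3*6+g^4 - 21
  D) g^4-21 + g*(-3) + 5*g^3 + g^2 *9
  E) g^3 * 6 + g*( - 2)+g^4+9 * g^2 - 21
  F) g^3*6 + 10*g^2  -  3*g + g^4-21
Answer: C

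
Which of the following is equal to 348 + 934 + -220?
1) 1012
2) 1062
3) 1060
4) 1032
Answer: 2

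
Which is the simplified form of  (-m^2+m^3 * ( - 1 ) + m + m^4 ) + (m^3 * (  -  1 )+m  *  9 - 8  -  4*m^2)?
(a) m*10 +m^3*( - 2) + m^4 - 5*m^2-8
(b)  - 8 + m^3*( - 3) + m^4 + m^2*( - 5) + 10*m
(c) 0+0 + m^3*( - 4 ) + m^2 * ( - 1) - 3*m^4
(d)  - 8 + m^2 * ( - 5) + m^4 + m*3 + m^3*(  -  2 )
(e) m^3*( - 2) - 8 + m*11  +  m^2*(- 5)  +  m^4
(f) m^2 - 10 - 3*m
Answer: a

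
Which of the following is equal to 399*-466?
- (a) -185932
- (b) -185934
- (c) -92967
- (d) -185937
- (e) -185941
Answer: b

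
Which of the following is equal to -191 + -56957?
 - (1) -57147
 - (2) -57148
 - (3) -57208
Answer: 2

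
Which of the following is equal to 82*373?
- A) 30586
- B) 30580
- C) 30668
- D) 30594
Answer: A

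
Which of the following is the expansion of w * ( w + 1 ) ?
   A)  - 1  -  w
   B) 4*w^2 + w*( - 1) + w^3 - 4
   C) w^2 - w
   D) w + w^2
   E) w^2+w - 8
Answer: D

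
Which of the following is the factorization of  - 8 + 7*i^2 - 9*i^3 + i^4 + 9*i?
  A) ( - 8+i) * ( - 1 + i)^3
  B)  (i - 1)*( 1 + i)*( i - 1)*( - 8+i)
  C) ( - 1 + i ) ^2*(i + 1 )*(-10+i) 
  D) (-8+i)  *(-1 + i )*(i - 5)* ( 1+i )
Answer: B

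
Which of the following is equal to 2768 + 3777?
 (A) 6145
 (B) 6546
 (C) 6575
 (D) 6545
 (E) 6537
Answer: D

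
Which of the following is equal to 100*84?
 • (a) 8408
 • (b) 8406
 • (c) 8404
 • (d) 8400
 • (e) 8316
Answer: d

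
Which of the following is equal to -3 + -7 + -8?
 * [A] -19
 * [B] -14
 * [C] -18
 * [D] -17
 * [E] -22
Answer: C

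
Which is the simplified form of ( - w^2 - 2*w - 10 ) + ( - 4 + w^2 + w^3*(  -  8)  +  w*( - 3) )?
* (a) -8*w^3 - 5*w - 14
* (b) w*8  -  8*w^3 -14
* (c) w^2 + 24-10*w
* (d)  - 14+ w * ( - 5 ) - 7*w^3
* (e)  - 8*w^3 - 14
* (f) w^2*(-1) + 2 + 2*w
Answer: a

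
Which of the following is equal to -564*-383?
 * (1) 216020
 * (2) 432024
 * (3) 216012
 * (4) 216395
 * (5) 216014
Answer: 3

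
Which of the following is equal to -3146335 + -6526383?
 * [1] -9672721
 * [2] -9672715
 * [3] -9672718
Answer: 3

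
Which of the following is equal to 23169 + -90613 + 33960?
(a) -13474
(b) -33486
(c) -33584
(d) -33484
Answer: d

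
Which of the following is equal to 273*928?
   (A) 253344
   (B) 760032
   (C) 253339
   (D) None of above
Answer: A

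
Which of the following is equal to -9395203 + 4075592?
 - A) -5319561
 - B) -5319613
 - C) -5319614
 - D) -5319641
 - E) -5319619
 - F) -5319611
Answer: F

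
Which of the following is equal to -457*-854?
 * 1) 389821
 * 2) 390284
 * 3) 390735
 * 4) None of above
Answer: 4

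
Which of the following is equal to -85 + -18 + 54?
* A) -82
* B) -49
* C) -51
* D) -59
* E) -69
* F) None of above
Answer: B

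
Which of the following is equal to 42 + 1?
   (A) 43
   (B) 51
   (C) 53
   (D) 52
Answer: A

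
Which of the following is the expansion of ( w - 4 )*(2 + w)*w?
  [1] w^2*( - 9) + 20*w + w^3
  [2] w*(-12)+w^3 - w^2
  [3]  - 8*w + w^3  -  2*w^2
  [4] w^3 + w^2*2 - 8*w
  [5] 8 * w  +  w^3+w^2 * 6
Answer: 3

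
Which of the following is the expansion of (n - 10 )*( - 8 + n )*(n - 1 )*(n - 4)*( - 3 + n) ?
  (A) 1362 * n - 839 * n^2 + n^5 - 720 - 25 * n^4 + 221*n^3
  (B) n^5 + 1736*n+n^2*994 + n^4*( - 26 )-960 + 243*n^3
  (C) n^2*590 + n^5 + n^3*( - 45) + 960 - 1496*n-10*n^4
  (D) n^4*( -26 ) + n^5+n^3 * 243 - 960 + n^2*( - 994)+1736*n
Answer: D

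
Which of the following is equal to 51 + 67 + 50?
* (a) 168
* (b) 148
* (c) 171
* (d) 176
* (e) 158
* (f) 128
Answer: a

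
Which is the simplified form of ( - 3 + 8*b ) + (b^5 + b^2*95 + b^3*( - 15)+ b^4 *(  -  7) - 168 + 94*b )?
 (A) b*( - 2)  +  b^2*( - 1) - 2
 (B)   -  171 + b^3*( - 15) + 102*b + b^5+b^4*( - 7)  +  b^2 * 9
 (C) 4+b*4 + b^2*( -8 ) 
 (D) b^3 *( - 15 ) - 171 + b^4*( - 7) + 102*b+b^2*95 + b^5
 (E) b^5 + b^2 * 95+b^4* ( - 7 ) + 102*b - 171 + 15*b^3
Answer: D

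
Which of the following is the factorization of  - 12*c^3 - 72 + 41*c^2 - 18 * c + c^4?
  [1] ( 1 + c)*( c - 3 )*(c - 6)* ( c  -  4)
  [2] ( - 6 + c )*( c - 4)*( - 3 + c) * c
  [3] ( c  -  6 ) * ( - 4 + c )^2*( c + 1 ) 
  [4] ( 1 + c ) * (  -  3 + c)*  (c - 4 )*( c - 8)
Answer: 1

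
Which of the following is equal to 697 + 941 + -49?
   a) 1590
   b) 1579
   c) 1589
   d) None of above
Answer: c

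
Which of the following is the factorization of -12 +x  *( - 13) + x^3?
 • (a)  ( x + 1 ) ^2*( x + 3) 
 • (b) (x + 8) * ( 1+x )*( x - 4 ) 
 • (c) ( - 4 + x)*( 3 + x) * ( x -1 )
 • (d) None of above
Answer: d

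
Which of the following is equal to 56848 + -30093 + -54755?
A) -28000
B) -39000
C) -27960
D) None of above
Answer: A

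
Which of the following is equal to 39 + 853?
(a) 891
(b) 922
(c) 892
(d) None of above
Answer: c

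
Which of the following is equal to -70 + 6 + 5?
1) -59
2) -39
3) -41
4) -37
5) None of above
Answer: 1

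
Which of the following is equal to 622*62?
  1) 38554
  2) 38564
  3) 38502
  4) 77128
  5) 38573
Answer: 2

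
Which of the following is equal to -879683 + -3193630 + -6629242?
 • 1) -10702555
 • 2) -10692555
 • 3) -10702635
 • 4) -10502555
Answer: 1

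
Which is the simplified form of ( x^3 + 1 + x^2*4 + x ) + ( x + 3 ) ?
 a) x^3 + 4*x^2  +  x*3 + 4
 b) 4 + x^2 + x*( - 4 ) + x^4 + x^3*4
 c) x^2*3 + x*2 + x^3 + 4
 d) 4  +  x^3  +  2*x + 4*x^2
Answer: d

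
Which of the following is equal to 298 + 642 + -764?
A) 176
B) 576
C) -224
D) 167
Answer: A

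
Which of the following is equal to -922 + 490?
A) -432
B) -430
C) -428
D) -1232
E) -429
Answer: A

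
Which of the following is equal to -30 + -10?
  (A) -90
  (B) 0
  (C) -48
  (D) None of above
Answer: D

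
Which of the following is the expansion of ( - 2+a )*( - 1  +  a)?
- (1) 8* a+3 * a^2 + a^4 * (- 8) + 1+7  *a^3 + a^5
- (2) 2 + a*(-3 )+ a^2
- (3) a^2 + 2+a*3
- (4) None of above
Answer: 2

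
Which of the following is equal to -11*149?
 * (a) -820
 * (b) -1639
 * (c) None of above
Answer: b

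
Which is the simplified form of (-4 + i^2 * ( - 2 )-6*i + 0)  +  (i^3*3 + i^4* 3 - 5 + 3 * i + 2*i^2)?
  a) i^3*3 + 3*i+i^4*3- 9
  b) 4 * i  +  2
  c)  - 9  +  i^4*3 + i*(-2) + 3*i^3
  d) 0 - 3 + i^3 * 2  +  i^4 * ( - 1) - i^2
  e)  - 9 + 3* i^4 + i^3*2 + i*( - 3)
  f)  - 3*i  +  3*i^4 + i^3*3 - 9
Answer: f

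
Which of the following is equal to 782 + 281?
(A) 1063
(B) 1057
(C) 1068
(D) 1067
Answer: A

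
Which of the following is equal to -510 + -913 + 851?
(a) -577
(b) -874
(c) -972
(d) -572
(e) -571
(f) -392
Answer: d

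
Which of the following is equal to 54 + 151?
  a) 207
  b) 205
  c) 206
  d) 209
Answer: b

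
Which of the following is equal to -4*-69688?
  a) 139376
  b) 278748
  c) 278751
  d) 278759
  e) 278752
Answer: e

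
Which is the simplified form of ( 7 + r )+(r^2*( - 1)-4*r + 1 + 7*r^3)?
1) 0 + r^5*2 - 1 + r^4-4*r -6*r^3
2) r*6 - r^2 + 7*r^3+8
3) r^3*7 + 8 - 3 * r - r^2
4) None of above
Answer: 3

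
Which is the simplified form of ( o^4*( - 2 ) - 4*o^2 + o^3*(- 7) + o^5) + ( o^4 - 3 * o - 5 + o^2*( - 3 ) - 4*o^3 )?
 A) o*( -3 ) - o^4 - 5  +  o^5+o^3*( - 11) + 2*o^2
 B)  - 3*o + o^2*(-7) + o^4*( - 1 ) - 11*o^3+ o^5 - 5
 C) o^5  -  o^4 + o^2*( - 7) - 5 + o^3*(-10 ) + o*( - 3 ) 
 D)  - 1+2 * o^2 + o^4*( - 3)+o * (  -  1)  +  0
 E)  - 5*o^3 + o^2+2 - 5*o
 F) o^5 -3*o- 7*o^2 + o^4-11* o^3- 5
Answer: B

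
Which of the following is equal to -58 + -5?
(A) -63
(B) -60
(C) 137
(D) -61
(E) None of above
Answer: A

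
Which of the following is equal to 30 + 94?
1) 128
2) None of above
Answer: 2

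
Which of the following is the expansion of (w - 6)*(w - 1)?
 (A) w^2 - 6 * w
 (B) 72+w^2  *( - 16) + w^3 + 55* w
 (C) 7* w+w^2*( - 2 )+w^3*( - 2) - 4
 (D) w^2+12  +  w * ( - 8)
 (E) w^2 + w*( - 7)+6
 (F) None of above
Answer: E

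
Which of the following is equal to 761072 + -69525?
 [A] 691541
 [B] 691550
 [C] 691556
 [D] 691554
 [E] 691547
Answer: E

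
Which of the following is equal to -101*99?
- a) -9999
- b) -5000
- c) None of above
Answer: a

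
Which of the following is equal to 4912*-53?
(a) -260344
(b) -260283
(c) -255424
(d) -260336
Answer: d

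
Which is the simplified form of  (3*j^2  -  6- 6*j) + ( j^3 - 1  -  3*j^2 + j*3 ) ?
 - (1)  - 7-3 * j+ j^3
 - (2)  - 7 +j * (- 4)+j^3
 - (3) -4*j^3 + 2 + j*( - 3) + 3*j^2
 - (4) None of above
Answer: 1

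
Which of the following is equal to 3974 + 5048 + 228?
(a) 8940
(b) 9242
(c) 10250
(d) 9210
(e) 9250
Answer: e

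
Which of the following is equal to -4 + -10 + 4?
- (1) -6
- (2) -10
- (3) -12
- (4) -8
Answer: 2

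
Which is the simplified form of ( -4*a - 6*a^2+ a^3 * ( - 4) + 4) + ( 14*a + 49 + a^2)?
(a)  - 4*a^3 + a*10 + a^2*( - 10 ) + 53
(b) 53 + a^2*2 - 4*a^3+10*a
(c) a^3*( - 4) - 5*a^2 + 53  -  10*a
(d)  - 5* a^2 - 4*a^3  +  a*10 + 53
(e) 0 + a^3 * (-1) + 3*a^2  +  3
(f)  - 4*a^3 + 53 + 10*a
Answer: d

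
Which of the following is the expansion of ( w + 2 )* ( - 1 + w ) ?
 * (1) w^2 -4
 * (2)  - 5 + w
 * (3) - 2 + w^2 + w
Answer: 3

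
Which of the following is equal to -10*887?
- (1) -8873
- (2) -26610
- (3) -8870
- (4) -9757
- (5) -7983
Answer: 3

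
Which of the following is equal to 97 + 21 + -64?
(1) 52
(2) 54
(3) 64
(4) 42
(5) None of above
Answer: 2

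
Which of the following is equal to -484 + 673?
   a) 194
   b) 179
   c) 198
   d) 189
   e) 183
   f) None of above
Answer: d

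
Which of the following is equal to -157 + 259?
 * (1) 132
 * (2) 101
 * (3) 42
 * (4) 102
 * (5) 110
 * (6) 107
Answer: 4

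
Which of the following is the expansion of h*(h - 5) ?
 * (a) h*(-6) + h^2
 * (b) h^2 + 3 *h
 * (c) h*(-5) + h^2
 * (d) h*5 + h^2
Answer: c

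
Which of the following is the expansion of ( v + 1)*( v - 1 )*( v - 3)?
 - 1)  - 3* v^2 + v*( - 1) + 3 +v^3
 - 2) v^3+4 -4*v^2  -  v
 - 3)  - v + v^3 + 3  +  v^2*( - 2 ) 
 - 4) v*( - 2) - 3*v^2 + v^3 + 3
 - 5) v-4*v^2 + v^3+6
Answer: 1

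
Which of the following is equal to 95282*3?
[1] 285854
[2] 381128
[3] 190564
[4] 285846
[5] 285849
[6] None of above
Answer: 4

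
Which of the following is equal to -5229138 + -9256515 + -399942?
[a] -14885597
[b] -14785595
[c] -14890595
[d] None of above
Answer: d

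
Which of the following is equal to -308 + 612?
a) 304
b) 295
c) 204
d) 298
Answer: a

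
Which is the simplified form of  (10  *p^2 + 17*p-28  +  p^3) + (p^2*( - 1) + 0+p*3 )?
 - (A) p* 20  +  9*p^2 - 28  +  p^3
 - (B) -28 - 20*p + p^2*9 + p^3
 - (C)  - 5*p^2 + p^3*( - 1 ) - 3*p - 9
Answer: A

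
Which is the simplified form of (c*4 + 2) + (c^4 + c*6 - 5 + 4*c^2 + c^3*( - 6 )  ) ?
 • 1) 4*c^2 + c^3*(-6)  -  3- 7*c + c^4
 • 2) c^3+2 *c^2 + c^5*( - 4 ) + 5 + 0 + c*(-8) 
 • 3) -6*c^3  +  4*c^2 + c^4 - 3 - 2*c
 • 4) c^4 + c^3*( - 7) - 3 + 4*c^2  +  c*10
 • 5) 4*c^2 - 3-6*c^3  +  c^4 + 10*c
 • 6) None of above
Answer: 5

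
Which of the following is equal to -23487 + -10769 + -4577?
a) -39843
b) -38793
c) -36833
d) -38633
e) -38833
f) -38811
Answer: e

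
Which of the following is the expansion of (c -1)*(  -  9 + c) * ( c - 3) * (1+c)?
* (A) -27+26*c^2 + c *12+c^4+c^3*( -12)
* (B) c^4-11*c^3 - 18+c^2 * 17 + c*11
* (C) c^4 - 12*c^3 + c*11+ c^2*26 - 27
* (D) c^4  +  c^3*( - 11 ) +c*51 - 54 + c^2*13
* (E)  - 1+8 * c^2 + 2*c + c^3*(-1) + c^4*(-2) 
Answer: A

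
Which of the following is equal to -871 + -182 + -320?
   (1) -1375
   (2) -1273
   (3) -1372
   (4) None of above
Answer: 4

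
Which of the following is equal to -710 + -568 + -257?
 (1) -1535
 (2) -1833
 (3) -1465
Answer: 1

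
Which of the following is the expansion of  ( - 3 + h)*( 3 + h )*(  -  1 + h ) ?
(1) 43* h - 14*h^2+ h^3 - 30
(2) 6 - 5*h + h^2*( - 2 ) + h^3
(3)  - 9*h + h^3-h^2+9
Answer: 3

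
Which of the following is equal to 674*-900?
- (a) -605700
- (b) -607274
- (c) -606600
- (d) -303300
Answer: c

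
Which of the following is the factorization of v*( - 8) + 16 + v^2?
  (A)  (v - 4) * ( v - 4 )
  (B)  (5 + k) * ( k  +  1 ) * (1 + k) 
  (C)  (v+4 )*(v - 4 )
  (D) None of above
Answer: A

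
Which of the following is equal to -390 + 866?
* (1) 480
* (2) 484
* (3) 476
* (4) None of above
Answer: 3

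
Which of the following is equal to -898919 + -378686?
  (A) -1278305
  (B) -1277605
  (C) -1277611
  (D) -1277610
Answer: B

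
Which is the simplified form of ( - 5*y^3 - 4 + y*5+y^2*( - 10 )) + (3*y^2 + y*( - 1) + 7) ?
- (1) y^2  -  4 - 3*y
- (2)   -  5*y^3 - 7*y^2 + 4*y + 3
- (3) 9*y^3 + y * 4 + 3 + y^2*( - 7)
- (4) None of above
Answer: 2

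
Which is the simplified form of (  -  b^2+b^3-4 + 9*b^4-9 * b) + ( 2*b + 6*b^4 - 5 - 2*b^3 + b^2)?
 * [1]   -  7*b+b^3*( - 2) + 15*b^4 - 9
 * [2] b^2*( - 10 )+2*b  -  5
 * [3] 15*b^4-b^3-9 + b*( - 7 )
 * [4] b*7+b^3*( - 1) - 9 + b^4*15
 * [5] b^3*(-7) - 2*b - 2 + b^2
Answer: 3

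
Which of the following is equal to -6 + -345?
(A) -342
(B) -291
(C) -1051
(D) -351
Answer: D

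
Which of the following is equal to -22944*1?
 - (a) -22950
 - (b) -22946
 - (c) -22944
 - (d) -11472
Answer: c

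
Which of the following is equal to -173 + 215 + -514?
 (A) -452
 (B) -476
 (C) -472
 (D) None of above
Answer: C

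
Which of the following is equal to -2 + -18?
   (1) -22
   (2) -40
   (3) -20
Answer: 3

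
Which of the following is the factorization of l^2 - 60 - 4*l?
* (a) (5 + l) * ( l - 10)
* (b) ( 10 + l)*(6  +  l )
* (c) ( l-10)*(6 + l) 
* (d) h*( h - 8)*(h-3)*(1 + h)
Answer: c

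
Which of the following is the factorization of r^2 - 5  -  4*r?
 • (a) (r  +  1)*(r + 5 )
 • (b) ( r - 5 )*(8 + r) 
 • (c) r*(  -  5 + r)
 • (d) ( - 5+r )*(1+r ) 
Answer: d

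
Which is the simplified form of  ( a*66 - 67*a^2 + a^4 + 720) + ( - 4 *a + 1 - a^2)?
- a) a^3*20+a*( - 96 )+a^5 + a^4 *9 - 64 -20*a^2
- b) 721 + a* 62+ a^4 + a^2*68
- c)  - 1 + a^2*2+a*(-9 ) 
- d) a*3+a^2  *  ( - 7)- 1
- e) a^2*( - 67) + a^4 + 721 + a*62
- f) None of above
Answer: f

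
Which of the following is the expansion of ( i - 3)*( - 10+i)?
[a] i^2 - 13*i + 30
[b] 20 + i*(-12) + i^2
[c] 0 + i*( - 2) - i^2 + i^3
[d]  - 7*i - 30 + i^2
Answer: a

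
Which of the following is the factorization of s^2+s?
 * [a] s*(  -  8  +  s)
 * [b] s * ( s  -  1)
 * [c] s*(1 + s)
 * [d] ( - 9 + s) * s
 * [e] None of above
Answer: c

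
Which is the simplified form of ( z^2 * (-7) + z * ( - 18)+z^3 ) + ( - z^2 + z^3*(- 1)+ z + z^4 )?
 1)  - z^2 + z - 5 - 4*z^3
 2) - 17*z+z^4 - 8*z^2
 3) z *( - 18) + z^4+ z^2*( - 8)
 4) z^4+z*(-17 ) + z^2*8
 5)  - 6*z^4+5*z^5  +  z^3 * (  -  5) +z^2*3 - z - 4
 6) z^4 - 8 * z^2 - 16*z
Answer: 2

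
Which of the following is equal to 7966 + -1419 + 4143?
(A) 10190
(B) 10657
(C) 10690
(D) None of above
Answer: C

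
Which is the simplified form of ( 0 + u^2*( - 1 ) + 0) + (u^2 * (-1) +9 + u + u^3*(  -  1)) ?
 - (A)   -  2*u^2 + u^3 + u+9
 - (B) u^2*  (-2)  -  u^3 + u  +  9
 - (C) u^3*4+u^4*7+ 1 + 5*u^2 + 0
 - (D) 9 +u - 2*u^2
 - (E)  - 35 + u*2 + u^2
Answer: B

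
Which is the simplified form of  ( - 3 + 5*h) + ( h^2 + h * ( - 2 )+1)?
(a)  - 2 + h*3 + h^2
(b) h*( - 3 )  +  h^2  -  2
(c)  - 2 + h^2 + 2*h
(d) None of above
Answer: a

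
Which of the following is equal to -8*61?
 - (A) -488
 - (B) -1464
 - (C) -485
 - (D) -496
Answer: A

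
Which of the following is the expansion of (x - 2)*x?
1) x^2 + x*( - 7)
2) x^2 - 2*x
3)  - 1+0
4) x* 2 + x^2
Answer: 2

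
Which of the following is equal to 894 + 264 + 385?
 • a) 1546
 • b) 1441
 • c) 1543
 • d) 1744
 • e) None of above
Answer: c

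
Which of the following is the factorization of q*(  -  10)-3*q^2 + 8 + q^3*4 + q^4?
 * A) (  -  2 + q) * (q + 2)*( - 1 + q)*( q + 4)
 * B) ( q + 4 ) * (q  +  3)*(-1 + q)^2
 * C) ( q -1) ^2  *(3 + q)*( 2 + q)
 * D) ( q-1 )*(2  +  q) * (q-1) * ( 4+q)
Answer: D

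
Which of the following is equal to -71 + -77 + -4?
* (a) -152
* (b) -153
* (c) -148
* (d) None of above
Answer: a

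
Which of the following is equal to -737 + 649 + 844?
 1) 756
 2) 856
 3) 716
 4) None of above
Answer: 1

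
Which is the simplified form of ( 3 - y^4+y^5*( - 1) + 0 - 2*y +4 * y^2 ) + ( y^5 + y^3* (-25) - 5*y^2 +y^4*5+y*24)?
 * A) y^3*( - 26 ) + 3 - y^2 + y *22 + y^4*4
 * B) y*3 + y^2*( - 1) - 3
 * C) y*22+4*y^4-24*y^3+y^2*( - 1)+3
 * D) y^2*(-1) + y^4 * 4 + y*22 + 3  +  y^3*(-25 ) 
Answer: D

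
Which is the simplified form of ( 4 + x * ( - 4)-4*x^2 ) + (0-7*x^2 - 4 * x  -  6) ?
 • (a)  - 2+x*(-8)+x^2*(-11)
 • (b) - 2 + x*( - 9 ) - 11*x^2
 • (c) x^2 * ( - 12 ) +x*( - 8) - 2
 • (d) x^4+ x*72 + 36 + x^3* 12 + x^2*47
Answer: a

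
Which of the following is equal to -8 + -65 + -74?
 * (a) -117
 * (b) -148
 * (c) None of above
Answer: c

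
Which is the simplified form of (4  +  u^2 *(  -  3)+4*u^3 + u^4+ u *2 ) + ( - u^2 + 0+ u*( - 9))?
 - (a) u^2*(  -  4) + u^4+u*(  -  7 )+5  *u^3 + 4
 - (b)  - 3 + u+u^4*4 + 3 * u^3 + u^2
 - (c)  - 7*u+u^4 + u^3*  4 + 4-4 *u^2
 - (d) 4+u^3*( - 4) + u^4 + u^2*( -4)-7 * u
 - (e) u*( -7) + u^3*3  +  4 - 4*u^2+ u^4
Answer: c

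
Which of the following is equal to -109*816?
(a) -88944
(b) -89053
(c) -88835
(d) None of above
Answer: a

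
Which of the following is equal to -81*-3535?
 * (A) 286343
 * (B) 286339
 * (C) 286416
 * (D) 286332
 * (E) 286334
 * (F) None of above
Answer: F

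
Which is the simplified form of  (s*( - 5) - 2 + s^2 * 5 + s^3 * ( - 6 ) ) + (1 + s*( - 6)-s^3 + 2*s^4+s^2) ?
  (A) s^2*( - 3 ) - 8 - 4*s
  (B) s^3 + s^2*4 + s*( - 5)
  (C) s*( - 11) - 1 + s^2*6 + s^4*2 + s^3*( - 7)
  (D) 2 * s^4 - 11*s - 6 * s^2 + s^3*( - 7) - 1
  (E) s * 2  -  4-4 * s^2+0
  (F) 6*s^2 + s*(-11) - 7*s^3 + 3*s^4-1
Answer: C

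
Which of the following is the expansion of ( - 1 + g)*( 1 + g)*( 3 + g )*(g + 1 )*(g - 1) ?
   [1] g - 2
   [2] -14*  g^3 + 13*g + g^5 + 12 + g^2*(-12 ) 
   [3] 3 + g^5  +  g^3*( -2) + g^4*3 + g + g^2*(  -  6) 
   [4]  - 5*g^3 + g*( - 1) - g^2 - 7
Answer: 3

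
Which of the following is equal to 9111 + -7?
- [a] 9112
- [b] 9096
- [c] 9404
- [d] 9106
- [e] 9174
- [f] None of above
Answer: f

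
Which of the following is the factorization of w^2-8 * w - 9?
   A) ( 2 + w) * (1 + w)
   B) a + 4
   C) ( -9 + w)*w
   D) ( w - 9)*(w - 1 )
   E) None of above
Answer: E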